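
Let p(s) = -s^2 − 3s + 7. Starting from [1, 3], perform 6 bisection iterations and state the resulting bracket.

midpoint 2: p = -3 < 0 → [1, 2]
midpoint 1.5: p = 0.25 > 0 → [1.5, 2]
midpoint 1.75: p = -1.3125 < 0 → [1.5, 1.75]
midpoint 1.625: p = -0.5156 < 0 → [1.5, 1.625]
midpoint 1.5625: p = -0.1289 < 0 → [1.5, 1.5625]
midpoint 1.53125: p = 0.0615 > 0 → [1.53125, 1.5625]

[1.53125, 1.5625]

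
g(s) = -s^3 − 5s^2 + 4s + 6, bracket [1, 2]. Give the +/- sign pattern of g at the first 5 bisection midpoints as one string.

-+-+-

s = 1.5 gives g = -2.625, negative; keep [1, 1.5]
s = 1.25 gives g = 1.234375, positive; keep [1.25, 1.5]
s = 1.375 gives g = -0.552734, negative; keep [1.25, 1.375]
s = 1.3125 gives g = 0.3757, positive; keep [1.3125, 1.375]
s = 1.34375 gives g = -0.0797, negative; keep [1.3125, 1.34375]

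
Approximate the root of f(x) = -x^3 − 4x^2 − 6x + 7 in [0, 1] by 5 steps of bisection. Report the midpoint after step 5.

0.71875

x = 0.5 gives f = 2.875, positive; keep [0.5, 1]
x = 0.75 gives f = -0.171875, negative; keep [0.5, 0.75]
x = 0.625 gives f = 1.443359, positive; keep [0.625, 0.75]
x = 0.6875 gives f = 0.6594, positive; keep [0.6875, 0.75]
x = 0.71875 gives f = 0.2498, positive; keep [0.71875, 0.75]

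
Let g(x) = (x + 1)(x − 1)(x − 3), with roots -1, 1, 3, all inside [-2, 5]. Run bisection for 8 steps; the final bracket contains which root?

3

midpoint 1.5: g = -1.875 < 0 → [1.5, 5]
midpoint 3.25: g = 2.390625 > 0 → [1.5, 3.25]
midpoint 2.375: g = -2.900391 < 0 → [2.375, 3.25]
midpoint 2.8125: g = -1.2957 < 0 → [2.8125, 3.25]
midpoint 3.03125: g = 0.2559 > 0 → [2.8125, 3.03125]
midpoint 2.921875: g = -0.5889 < 0 → [2.921875, 3.03125]
midpoint 2.9765625: g = -0.1842 < 0 → [2.9765625, 3.03125]
midpoint 3.00390625: g = 0.0313 > 0 → [2.9765625, 3.00390625]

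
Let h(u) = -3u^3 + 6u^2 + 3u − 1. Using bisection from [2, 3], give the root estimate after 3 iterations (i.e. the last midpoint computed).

u = 2.5 gives h = -2.875, negative; keep [2, 2.5]
u = 2.25 gives h = 1.953125, positive; keep [2.25, 2.5]
u = 2.375 gives h = -0.220703, negative; keep [2.25, 2.375]

2.375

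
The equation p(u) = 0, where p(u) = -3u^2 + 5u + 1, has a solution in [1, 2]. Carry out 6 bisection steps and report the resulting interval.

m = 1.5, p(m) = 1.75 (+); new bracket [1.5, 2]
m = 1.75, p(m) = 0.5625 (+); new bracket [1.75, 2]
m = 1.875, p(m) = -0.171875 (−); new bracket [1.75, 1.875]
m = 1.8125, p(m) = 0.207 (+); new bracket [1.8125, 1.875]
m = 1.84375, p(m) = 0.0205 (+); new bracket [1.84375, 1.875]
m = 1.859375, p(m) = -0.075 (−); new bracket [1.84375, 1.859375]

[1.84375, 1.859375]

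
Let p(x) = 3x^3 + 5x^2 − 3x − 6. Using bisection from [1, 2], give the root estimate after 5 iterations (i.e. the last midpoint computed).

1.03125

p(1.5) = 10.875 > 0, so the root lies in [1, 1.5]
p(1.25) = 3.921875 > 0, so the root lies in [1, 1.25]
p(1.125) = 1.224609 > 0, so the root lies in [1, 1.125]
p(1.0625) = 0.0554 > 0, so the root lies in [1, 1.0625]
p(1.03125) = -0.4862 < 0, so the root lies in [1.03125, 1.0625]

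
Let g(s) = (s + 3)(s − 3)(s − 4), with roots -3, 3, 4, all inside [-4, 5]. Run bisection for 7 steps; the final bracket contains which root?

midpoint 0.5: g = 30.625 > 0 → [-4, 0.5]
midpoint -1.75: g = 34.140625 > 0 → [-4, -1.75]
midpoint -2.875: g = 5.048828 > 0 → [-4, -2.875]
midpoint -3.4375: g = -20.947 < 0 → [-3.4375, -2.875]
midpoint -3.15625: g = -6.8837 < 0 → [-3.15625, -2.875]
midpoint -3.015625: g = -0.6594 < 0 → [-3.015625, -2.875]
midpoint -2.9453125: g = 2.2582 > 0 → [-3.015625, -2.9453125]

-3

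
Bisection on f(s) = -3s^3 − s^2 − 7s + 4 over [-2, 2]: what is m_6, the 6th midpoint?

midpoint 0: f = 4 > 0 → [0, 2]
midpoint 1: f = -7 < 0 → [0, 1]
midpoint 0.5: f = -0.125 < 0 → [0, 0.5]
midpoint 0.25: f = 2.1406 > 0 → [0.25, 0.5]
midpoint 0.375: f = 1.0762 > 0 → [0.375, 0.5]
midpoint 0.4375: f = 0.4949 > 0 → [0.4375, 0.5]

0.4375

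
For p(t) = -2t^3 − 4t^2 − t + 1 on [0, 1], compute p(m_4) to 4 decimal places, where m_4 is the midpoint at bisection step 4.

0.2358

m = 0.5, p(m) = -0.75 (−); new bracket [0, 0.5]
m = 0.25, p(m) = 0.46875 (+); new bracket [0.25, 0.5]
m = 0.375, p(m) = -0.042969 (−); new bracket [0.25, 0.375]
m = 0.3125, p(m) = 0.2358 (+); new bracket [0.3125, 0.375]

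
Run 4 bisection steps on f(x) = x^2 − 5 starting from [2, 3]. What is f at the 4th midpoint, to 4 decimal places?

-0.2148

x = 2.5 gives f = 1.25, positive; keep [2, 2.5]
x = 2.25 gives f = 0.0625, positive; keep [2, 2.25]
x = 2.125 gives f = -0.484375, negative; keep [2.125, 2.25]
x = 2.1875 gives f = -0.2148, negative; keep [2.1875, 2.25]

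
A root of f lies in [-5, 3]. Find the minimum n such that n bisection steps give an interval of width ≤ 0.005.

Width after n steps is 8/2^n. Need 2^n ≥ 8/0.005 = 1600.
2^10 = 1024 < 1600 ≤ 2^11 = 2048, so n = 11.

11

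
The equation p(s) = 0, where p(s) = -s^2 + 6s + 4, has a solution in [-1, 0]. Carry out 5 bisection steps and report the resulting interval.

[-0.625, -0.59375]

midpoint -0.5: p = 0.75 > 0 → [-1, -0.5]
midpoint -0.75: p = -1.0625 < 0 → [-0.75, -0.5]
midpoint -0.625: p = -0.140625 < 0 → [-0.625, -0.5]
midpoint -0.5625: p = 0.3086 > 0 → [-0.625, -0.5625]
midpoint -0.59375: p = 0.085 > 0 → [-0.625, -0.59375]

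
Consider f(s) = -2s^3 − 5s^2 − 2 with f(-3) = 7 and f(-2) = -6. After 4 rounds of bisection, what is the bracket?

s = -2.5 gives f = -2, negative; keep [-3, -2.5]
s = -2.75 gives f = 1.78125, positive; keep [-2.75, -2.5]
s = -2.625 gives f = -0.277344, negative; keep [-2.75, -2.625]
s = -2.6875 gives f = 0.7085, positive; keep [-2.6875, -2.625]

[-2.6875, -2.625]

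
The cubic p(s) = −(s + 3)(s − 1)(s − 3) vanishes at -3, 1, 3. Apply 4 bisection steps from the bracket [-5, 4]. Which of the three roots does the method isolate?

-3

p(-0.5) = -13.125 < 0, so the root lies in [-5, -0.5]
p(-2.75) = -5.390625 < 0, so the root lies in [-5, -2.75]
p(-3.875) = 29.326172 > 0, so the root lies in [-3.875, -2.75]
p(-3.3125) = 8.5071 > 0, so the root lies in [-3.3125, -2.75]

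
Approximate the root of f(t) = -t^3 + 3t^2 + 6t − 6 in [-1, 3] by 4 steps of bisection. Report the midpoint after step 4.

0.75

t = 1 gives f = 2, positive; keep [-1, 1]
t = 0 gives f = -6, negative; keep [0, 1]
t = 0.5 gives f = -2.375, negative; keep [0.5, 1]
t = 0.75 gives f = -0.2344, negative; keep [0.75, 1]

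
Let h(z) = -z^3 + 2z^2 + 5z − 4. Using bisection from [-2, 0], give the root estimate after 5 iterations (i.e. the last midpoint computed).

-1.8125

z = -1 gives h = -6, negative; keep [-2, -1]
z = -1.5 gives h = -3.625, negative; keep [-2, -1.5]
z = -1.75 gives h = -1.265625, negative; keep [-2, -1.75]
z = -1.875 gives h = 0.248, positive; keep [-1.875, -1.75]
z = -1.8125 gives h = -0.5378, negative; keep [-1.875, -1.8125]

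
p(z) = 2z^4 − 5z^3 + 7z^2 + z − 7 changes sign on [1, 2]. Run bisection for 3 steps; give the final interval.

[1.125, 1.25]

m = 1.5, p(m) = 3.5 (+); new bracket [1, 1.5]
m = 1.25, p(m) = 0.304688 (+); new bracket [1, 1.25]
m = 1.125, p(m) = -0.931152 (−); new bracket [1.125, 1.25]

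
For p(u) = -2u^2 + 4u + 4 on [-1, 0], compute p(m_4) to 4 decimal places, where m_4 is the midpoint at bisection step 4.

m = -0.5, p(m) = 1.5 (+); new bracket [-1, -0.5]
m = -0.75, p(m) = -0.125 (−); new bracket [-0.75, -0.5]
m = -0.625, p(m) = 0.71875 (+); new bracket [-0.75, -0.625]
m = -0.6875, p(m) = 0.3047 (+); new bracket [-0.75, -0.6875]

0.3047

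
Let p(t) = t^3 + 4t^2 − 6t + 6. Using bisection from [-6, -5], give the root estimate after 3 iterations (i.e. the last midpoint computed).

-5.375

m = -5.5, p(m) = -6.375 (−); new bracket [-5.5, -5]
m = -5.25, p(m) = 3.046875 (+); new bracket [-5.5, -5.25]
m = -5.375, p(m) = -1.474609 (−); new bracket [-5.375, -5.25]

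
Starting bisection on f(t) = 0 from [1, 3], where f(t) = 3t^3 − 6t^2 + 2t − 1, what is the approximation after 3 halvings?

1.75

m = 2, f(m) = 3 (+); new bracket [1, 2]
m = 1.5, f(m) = -1.375 (−); new bracket [1.5, 2]
m = 1.75, f(m) = 0.203125 (+); new bracket [1.5, 1.75]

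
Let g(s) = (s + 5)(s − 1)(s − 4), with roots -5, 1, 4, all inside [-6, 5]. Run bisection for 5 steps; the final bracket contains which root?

s = -0.5 gives g = 30.375, positive; keep [-6, -0.5]
s = -3.25 gives g = 53.921875, positive; keep [-6, -3.25]
s = -4.625 gives g = 18.193359, positive; keep [-6, -4.625]
s = -5.3125 gives g = -18.3704, negative; keep [-5.3125, -4.625]
s = -4.96875 gives g = 1.6729, positive; keep [-5.3125, -4.96875]

-5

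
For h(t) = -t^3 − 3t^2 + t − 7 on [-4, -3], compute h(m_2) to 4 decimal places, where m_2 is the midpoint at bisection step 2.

midpoint -3.5: h = -4.375 < 0 → [-4, -3.5]
midpoint -3.75: h = -0.203125 < 0 → [-4, -3.75]

-0.2031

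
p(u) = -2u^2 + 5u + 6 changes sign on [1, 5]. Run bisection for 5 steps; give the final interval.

[3.375, 3.5]

u = 3 gives p = 3, positive; keep [3, 5]
u = 4 gives p = -6, negative; keep [3, 4]
u = 3.5 gives p = -1, negative; keep [3, 3.5]
u = 3.25 gives p = 1.125, positive; keep [3.25, 3.5]
u = 3.375 gives p = 0.0938, positive; keep [3.375, 3.5]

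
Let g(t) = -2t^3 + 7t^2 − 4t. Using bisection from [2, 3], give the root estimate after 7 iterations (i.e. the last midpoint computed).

2.7734375

g(2.5) = 2.5 > 0, so the root lies in [2.5, 3]
g(2.75) = 0.34375 > 0, so the root lies in [2.75, 3]
g(2.875) = -1.167969 < 0, so the root lies in [2.75, 2.875]
g(2.8125) = -0.3735 < 0, so the root lies in [2.75, 2.8125]
g(2.78125) = -0.0054 < 0, so the root lies in [2.75, 2.78125]
g(2.765625) = 0.1715 > 0, so the root lies in [2.765625, 2.78125]
g(2.7734375) = 0.0836 > 0, so the root lies in [2.7734375, 2.78125]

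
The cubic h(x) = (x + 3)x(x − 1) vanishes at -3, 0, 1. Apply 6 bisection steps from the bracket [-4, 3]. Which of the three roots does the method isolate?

x = -0.5 gives h = 1.875, positive; keep [-4, -0.5]
x = -2.25 gives h = 5.484375, positive; keep [-4, -2.25]
x = -3.125 gives h = -1.611328, negative; keep [-3.125, -2.25]
x = -2.6875 gives h = 3.0969, positive; keep [-3.125, -2.6875]
x = -2.90625 gives h = 1.0643, positive; keep [-3.125, -2.90625]
x = -3.015625 gives h = -0.1892, negative; keep [-3.015625, -2.90625]

-3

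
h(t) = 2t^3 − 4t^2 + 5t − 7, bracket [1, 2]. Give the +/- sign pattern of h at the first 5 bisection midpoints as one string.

-+---

h(1.5) = -1.75 < 0, so the root lies in [1.5, 2]
h(1.75) = 0.21875 > 0, so the root lies in [1.5, 1.75]
h(1.625) = -0.855469 < 0, so the root lies in [1.625, 1.75]
h(1.6875) = -0.3423 < 0, so the root lies in [1.6875, 1.75]
h(1.71875) = -0.0679 < 0, so the root lies in [1.71875, 1.75]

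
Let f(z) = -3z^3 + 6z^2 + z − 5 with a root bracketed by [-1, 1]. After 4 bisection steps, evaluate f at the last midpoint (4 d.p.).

m = 0, f(m) = -5 (−); new bracket [-1, 0]
m = -0.5, f(m) = -3.625 (−); new bracket [-1, -0.5]
m = -0.75, f(m) = -1.109375 (−); new bracket [-1, -0.75]
m = -0.875, f(m) = 0.7285 (+); new bracket [-0.875, -0.75]

0.7285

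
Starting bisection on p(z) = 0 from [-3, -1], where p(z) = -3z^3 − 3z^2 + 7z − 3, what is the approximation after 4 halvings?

m = -2, p(m) = -5 (−); new bracket [-3, -2]
m = -2.5, p(m) = 7.625 (+); new bracket [-2.5, -2]
m = -2.25, p(m) = 0.234375 (+); new bracket [-2.25, -2]
m = -2.125, p(m) = -2.6348 (−); new bracket [-2.25, -2.125]

-2.125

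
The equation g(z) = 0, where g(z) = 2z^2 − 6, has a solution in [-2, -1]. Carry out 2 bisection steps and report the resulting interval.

[-1.75, -1.5]

midpoint -1.5: g = -1.5 < 0 → [-2, -1.5]
midpoint -1.75: g = 0.125 > 0 → [-1.75, -1.5]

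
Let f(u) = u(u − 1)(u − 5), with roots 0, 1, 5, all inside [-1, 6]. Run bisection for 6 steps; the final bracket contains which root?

m = 2.5, f(m) = -9.375 (−); new bracket [2.5, 6]
m = 4.25, f(m) = -10.359375 (−); new bracket [4.25, 6]
m = 5.125, f(m) = 2.642578 (+); new bracket [4.25, 5.125]
m = 4.6875, f(m) = -5.4016 (−); new bracket [4.6875, 5.125]
m = 4.90625, f(m) = -1.7967 (−); new bracket [4.90625, 5.125]
m = 5.015625, f(m) = 0.3147 (+); new bracket [4.90625, 5.015625]

5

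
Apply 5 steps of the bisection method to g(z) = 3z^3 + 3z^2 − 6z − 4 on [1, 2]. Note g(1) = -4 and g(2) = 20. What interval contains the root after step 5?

[1.28125, 1.3125]

m = 1.5, g(m) = 3.875 (+); new bracket [1, 1.5]
m = 1.25, g(m) = -0.953125 (−); new bracket [1.25, 1.5]
m = 1.375, g(m) = 1.220703 (+); new bracket [1.25, 1.375]
m = 1.3125, g(m) = 0.0759 (+); new bracket [1.25, 1.3125]
m = 1.28125, g(m) = -0.4528 (−); new bracket [1.28125, 1.3125]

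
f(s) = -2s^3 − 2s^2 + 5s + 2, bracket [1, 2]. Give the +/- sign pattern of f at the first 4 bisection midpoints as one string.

m = 1.5, f(m) = -1.75 (−); new bracket [1, 1.5]
m = 1.25, f(m) = 1.21875 (+); new bracket [1.25, 1.5]
m = 1.375, f(m) = -0.105469 (−); new bracket [1.25, 1.375]
m = 1.3125, f(m) = 0.5952 (+); new bracket [1.3125, 1.375]

-+-+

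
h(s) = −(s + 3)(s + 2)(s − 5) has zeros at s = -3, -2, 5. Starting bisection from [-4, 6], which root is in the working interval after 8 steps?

5

h(1) = 48 > 0, so the root lies in [1, 6]
h(3.5) = 53.625 > 0, so the root lies in [3.5, 6]
h(4.75) = 13.078125 > 0, so the root lies in [4.75, 6]
h(5.375) = -23.1621 < 0, so the root lies in [4.75, 5.375]
h(5.0625) = -3.5588 < 0, so the root lies in [4.75, 5.0625]
h(4.90625) = 5.119 > 0, so the root lies in [4.90625, 5.0625]
h(4.984375) = 0.8713 > 0, so the root lies in [4.984375, 5.0625]
h(5.0234375) = -1.3208 < 0, so the root lies in [4.984375, 5.0234375]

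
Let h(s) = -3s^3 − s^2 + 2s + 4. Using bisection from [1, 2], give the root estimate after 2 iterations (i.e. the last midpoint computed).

1.25

midpoint 1.5: h = -5.375 < 0 → [1, 1.5]
midpoint 1.25: h = -0.921875 < 0 → [1, 1.25]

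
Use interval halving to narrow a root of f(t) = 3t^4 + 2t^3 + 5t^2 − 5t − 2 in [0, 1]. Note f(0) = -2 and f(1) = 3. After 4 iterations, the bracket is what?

m = 0.5, f(m) = -2.8125 (−); new bracket [0.5, 1]
m = 0.75, f(m) = -1.144531 (−); new bracket [0.75, 1]
m = 0.875, f(m) = 0.551514 (+); new bracket [0.75, 0.875]
m = 0.8125, f(m) = -0.3815 (−); new bracket [0.8125, 0.875]

[0.8125, 0.875]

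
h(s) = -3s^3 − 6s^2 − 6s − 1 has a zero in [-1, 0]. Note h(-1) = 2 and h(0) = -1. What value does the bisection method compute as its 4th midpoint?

-0.1875

s = -0.5 gives h = 0.875, positive; keep [-0.5, 0]
s = -0.25 gives h = 0.171875, positive; keep [-0.25, 0]
s = -0.125 gives h = -0.337891, negative; keep [-0.25, -0.125]
s = -0.1875 gives h = -0.0662, negative; keep [-0.25, -0.1875]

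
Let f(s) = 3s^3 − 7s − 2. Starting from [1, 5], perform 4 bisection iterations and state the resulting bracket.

[1.5, 1.75]

m = 3, f(m) = 58 (+); new bracket [1, 3]
m = 2, f(m) = 8 (+); new bracket [1, 2]
m = 1.5, f(m) = -2.375 (−); new bracket [1.5, 2]
m = 1.75, f(m) = 1.8281 (+); new bracket [1.5, 1.75]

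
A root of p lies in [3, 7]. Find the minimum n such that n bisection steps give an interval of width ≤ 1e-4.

Width after n steps is 4/2^n. Need 2^n ≥ 4/1e-4 = 40000.
2^15 = 32768 < 40000 ≤ 2^16 = 65536, so n = 16.

16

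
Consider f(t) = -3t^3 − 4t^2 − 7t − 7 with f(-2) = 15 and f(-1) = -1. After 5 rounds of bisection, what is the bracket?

f(-1.5) = 4.625 > 0, so the root lies in [-1.5, -1]
f(-1.25) = 1.359375 > 0, so the root lies in [-1.25, -1]
f(-1.125) = 0.083984 > 0, so the root lies in [-1.125, -1]
f(-1.0625) = -0.4797 < 0, so the root lies in [-1.125, -1.0625]
f(-1.09375) = -0.2036 < 0, so the root lies in [-1.125, -1.09375]

[-1.125, -1.09375]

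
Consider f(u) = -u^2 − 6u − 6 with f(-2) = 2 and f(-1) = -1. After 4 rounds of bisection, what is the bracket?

[-1.3125, -1.25]

midpoint -1.5: f = 0.75 > 0 → [-1.5, -1]
midpoint -1.25: f = -0.0625 < 0 → [-1.5, -1.25]
midpoint -1.375: f = 0.359375 > 0 → [-1.375, -1.25]
midpoint -1.3125: f = 0.1523 > 0 → [-1.3125, -1.25]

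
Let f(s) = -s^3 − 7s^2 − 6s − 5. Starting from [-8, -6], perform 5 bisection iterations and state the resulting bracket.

s = -7 gives f = 37, positive; keep [-7, -6]
s = -6.5 gives f = 12.875, positive; keep [-6.5, -6]
s = -6.25 gives f = 3.203125, positive; keep [-6.25, -6]
s = -6.125 gives f = -1.0762, negative; keep [-6.25, -6.125]
s = -6.1875 gives f = 1.0183, positive; keep [-6.1875, -6.125]

[-6.1875, -6.125]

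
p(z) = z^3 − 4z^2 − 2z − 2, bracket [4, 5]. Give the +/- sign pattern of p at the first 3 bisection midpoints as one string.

m = 4.5, p(m) = -0.875 (−); new bracket [4.5, 5]
m = 4.75, p(m) = 5.421875 (+); new bracket [4.5, 4.75]
m = 4.625, p(m) = 2.119141 (+); new bracket [4.5, 4.625]

-++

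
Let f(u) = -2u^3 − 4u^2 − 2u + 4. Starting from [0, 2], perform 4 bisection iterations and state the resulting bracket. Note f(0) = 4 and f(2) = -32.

[0.625, 0.75]

m = 1, f(m) = -4 (−); new bracket [0, 1]
m = 0.5, f(m) = 1.75 (+); new bracket [0.5, 1]
m = 0.75, f(m) = -0.59375 (−); new bracket [0.5, 0.75]
m = 0.625, f(m) = 0.6992 (+); new bracket [0.625, 0.75]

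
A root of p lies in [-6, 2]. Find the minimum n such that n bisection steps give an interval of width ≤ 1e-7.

Width after n steps is 8/2^n. Need 2^n ≥ 8/1e-7 = 80000000.
2^26 = 67108864 < 80000000 ≤ 2^27 = 134217728, so n = 27.

27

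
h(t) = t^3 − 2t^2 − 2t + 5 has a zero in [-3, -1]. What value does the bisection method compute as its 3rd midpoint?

t = -2 gives h = -7, negative; keep [-2, -1]
t = -1.5 gives h = 0.125, positive; keep [-2, -1.5]
t = -1.75 gives h = -2.984375, negative; keep [-1.75, -1.5]

-1.75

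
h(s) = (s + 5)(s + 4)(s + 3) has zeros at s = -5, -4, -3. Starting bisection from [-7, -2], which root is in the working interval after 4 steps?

midpoint -4.5: h = 0.375 > 0 → [-7, -4.5]
midpoint -5.75: h = -3.609375 < 0 → [-5.75, -4.5]
midpoint -5.125: h = -0.298828 < 0 → [-5.125, -4.5]
midpoint -4.8125: h = 0.2761 > 0 → [-5.125, -4.8125]

-5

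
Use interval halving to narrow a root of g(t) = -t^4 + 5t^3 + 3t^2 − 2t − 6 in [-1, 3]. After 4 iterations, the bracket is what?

t = 1 gives g = -1, negative; keep [1, 3]
t = 2 gives g = 26, positive; keep [1, 2]
t = 1.5 gives g = 9.5625, positive; keep [1, 1.5]
t = 1.25 gives g = 3.5117, positive; keep [1, 1.25]

[1, 1.25]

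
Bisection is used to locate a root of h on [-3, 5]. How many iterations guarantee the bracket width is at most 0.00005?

18

Width after n steps is 8/2^n. Need 2^n ≥ 8/0.00005 = 160000.
2^17 = 131072 < 160000 ≤ 2^18 = 262144, so n = 18.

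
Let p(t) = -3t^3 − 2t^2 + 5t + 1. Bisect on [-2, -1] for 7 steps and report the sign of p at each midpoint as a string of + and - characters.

-++-+-+

m = -1.5, p(m) = -0.875 (−); new bracket [-2, -1.5]
m = -1.75, p(m) = 2.203125 (+); new bracket [-1.75, -1.5]
m = -1.625, p(m) = 0.466797 (+); new bracket [-1.625, -1.5]
m = -1.5625, p(m) = -0.2512 (−); new bracket [-1.625, -1.5625]
m = -1.59375, p(m) = 0.0957 (+); new bracket [-1.59375, -1.5625]
m = -1.578125, p(m) = -0.0807 (−); new bracket [-1.59375, -1.578125]
m = -1.5859375, p(m) = 0.0068 (+); new bracket [-1.5859375, -1.578125]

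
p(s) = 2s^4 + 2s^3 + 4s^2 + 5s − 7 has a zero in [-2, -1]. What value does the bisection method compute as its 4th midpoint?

s = -1.5 gives p = -2.125, negative; keep [-2, -1.5]
s = -1.75 gives p = 4.539062, positive; keep [-1.75, -1.5]
s = -1.625 gives p = 0.80127, positive; keep [-1.625, -1.5]
s = -1.5625 gives p = -0.7553, negative; keep [-1.625, -1.5625]

-1.5625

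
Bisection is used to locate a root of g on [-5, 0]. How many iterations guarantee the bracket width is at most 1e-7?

26

Width after n steps is 5/2^n. Need 2^n ≥ 5/1e-7 = 50000000.
2^25 = 33554432 < 50000000 ≤ 2^26 = 67108864, so n = 26.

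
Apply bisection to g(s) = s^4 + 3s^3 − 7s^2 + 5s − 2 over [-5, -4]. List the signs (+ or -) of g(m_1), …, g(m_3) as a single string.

-+-

m = -4.5, g(m) = -29.5625 (−); new bracket [-5, -4.5]
m = -4.75, g(m) = 3.863281 (+); new bracket [-4.75, -4.5]
m = -4.625, g(m) = -14.095459 (−); new bracket [-4.75, -4.625]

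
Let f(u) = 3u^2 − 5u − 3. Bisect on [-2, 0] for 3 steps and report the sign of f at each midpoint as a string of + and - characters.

++-

m = -1, f(m) = 5 (+); new bracket [-1, 0]
m = -0.5, f(m) = 0.25 (+); new bracket [-0.5, 0]
m = -0.25, f(m) = -1.5625 (−); new bracket [-0.5, -0.25]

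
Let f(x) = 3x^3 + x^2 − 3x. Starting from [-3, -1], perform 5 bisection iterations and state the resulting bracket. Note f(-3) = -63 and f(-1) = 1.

midpoint -2: f = -14 < 0 → [-2, -1]
midpoint -1.5: f = -3.375 < 0 → [-1.5, -1]
midpoint -1.25: f = -0.546875 < 0 → [-1.25, -1]
midpoint -1.125: f = 0.3691 > 0 → [-1.25, -1.125]
midpoint -1.1875: f = -0.051 < 0 → [-1.1875, -1.125]

[-1.1875, -1.125]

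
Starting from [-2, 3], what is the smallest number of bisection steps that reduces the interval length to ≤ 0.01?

9

Width after n steps is 5/2^n. Need 2^n ≥ 5/0.01 = 500.
2^8 = 256 < 500 ≤ 2^9 = 512, so n = 9.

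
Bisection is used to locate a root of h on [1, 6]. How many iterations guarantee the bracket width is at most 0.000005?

20

Width after n steps is 5/2^n. Need 2^n ≥ 5/0.000005 = 1000000.
2^19 = 524288 < 1000000 ≤ 2^20 = 1048576, so n = 20.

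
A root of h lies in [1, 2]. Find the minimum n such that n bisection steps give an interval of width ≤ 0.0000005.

21

Width after n steps is 1/2^n. Need 2^n ≥ 1/0.0000005 = 2000000.
2^20 = 1048576 < 2000000 ≤ 2^21 = 2097152, so n = 21.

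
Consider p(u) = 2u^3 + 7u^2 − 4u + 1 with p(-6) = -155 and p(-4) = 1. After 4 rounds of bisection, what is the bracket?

midpoint -5: p = -54 < 0 → [-5, -4]
midpoint -4.5: p = -21.5 < 0 → [-4.5, -4]
midpoint -4.25: p = -9.09375 < 0 → [-4.25, -4]
midpoint -4.125: p = -3.7695 < 0 → [-4.125, -4]

[-4.125, -4]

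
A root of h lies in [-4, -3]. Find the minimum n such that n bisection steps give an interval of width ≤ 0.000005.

Width after n steps is 1/2^n. Need 2^n ≥ 1/0.000005 = 200000.
2^17 = 131072 < 200000 ≤ 2^18 = 262144, so n = 18.

18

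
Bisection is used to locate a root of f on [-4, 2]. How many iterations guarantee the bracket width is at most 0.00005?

Width after n steps is 6/2^n. Need 2^n ≥ 6/0.00005 = 120000.
2^16 = 65536 < 120000 ≤ 2^17 = 131072, so n = 17.

17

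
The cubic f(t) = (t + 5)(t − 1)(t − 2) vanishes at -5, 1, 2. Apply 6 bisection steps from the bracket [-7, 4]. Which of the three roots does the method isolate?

f(-1.5) = 30.625 > 0, so the root lies in [-7, -1.5]
f(-4.25) = 24.609375 > 0, so the root lies in [-7, -4.25]
f(-5.625) = -31.572266 < 0, so the root lies in [-5.625, -4.25]
f(-4.9375) = 2.5745 > 0, so the root lies in [-5.625, -4.9375]
f(-5.28125) = -12.8631 < 0, so the root lies in [-5.28125, -4.9375]
f(-5.109375) = -4.7506 < 0, so the root lies in [-5.109375, -4.9375]

-5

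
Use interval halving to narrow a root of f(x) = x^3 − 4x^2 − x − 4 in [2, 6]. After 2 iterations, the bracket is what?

[4, 5]

x = 4 gives f = -8, negative; keep [4, 6]
x = 5 gives f = 16, positive; keep [4, 5]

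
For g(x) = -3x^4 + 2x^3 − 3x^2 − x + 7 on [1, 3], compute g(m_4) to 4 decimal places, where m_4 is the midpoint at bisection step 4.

x = 2 gives g = -39, negative; keep [1, 2]
x = 1.5 gives g = -9.6875, negative; keep [1, 1.5]
x = 1.25 gives g = -2.355469, negative; keep [1, 1.25]
x = 1.125 gives g = 0.1204, positive; keep [1.125, 1.25]

0.1204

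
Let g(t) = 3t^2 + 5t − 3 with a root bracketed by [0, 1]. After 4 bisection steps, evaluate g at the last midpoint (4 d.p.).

midpoint 0.5: g = 0.25 > 0 → [0, 0.5]
midpoint 0.25: g = -1.5625 < 0 → [0.25, 0.5]
midpoint 0.375: g = -0.703125 < 0 → [0.375, 0.5]
midpoint 0.4375: g = -0.2383 < 0 → [0.4375, 0.5]

-0.2383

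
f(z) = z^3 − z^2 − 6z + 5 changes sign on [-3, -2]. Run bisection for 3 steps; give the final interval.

midpoint -2.5: f = -1.875 < 0 → [-2.5, -2]
midpoint -2.25: f = 2.046875 > 0 → [-2.5, -2.25]
midpoint -2.375: f = 0.212891 > 0 → [-2.5, -2.375]

[-2.5, -2.375]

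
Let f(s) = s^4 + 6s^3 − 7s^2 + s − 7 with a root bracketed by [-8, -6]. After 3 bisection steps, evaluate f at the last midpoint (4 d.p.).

s = -7 gives f = -14, negative; keep [-8, -7]
s = -7.5 gives f = 224.5625, positive; keep [-7.5, -7]
s = -7.25 gives f = 94.160156, positive; keep [-7.25, -7]

94.1602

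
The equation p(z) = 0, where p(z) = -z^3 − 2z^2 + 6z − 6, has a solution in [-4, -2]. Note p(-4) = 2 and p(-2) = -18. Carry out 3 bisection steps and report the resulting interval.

p(-3) = -15 < 0, so the root lies in [-4, -3]
p(-3.5) = -8.625 < 0, so the root lies in [-4, -3.5]
p(-3.75) = -3.890625 < 0, so the root lies in [-4, -3.75]

[-4, -3.75]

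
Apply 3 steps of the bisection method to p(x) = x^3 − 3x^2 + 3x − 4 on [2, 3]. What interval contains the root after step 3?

m = 2.5, p(m) = 0.375 (+); new bracket [2, 2.5]
m = 2.25, p(m) = -1.046875 (−); new bracket [2.25, 2.5]
m = 2.375, p(m) = -0.400391 (−); new bracket [2.375, 2.5]

[2.375, 2.5]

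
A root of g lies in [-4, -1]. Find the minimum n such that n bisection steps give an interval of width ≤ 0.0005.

13

Width after n steps is 3/2^n. Need 2^n ≥ 3/0.0005 = 6000.
2^12 = 4096 < 6000 ≤ 2^13 = 8192, so n = 13.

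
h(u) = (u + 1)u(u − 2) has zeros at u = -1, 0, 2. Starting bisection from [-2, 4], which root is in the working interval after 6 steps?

2

u = 1 gives h = -2, negative; keep [1, 4]
u = 2.5 gives h = 4.375, positive; keep [1, 2.5]
u = 1.75 gives h = -1.203125, negative; keep [1.75, 2.5]
u = 2.125 gives h = 0.8301, positive; keep [1.75, 2.125]
u = 1.9375 gives h = -0.3557, negative; keep [1.9375, 2.125]
u = 2.03125 gives h = 0.1924, positive; keep [1.9375, 2.03125]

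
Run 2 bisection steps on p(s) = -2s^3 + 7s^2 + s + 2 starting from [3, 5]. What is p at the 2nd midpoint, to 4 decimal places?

s = 4 gives p = -10, negative; keep [3, 4]
s = 3.5 gives p = 5.5, positive; keep [3.5, 4]

5.5000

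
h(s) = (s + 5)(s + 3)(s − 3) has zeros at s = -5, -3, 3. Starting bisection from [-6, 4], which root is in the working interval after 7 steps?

midpoint -1: h = -32 < 0 → [-1, 4]
midpoint 1.5: h = -43.875 < 0 → [1.5, 4]
midpoint 2.75: h = -11.140625 < 0 → [2.75, 4]
midpoint 3.375: h = 20.0215 > 0 → [2.75, 3.375]
midpoint 3.0625: h = 3.0549 > 0 → [2.75, 3.0625]
midpoint 2.90625: h = -4.3778 < 0 → [2.90625, 3.0625]
midpoint 2.984375: h = -0.7466 < 0 → [2.984375, 3.0625]

3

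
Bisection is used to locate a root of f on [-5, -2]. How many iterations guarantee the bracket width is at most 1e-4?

Width after n steps is 3/2^n. Need 2^n ≥ 3/1e-4 = 30000.
2^14 = 16384 < 30000 ≤ 2^15 = 32768, so n = 15.

15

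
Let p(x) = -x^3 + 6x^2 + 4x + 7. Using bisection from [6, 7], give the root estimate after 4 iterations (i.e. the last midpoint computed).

p(6.5) = 11.875 > 0, so the root lies in [6.5, 7]
p(6.75) = -0.171875 < 0, so the root lies in [6.5, 6.75]
p(6.625) = 6.068359 > 0, so the root lies in [6.625, 6.75]
p(6.6875) = 3.0032 > 0, so the root lies in [6.6875, 6.75]

6.6875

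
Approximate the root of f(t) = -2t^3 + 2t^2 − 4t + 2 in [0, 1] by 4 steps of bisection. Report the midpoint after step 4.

0.5625

m = 0.5, f(m) = 0.25 (+); new bracket [0.5, 1]
m = 0.75, f(m) = -0.71875 (−); new bracket [0.5, 0.75]
m = 0.625, f(m) = -0.207031 (−); new bracket [0.5, 0.625]
m = 0.5625, f(m) = 0.0269 (+); new bracket [0.5625, 0.625]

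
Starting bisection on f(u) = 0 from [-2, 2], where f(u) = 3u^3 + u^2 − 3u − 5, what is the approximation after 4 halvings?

1.25

midpoint 0: f = -5 < 0 → [0, 2]
midpoint 1: f = -4 < 0 → [1, 2]
midpoint 1.5: f = 2.875 > 0 → [1, 1.5]
midpoint 1.25: f = -1.3281 < 0 → [1.25, 1.5]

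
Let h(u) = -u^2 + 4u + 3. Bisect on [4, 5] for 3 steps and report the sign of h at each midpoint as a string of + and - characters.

u = 4.5 gives h = 0.75, positive; keep [4.5, 5]
u = 4.75 gives h = -0.5625, negative; keep [4.5, 4.75]
u = 4.625 gives h = 0.109375, positive; keep [4.625, 4.75]

+-+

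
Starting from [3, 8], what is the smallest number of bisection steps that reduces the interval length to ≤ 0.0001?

Width after n steps is 5/2^n. Need 2^n ≥ 5/0.0001 = 50000.
2^15 = 32768 < 50000 ≤ 2^16 = 65536, so n = 16.

16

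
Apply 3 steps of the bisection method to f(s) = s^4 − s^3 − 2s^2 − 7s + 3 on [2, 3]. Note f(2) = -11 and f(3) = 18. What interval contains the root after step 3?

m = 2.5, f(m) = -3.5625 (−); new bracket [2.5, 3]
m = 2.75, f(m) = 5.019531 (+); new bracket [2.5, 2.75]
m = 2.625, f(m) = 0.236572 (+); new bracket [2.5, 2.625]

[2.5, 2.625]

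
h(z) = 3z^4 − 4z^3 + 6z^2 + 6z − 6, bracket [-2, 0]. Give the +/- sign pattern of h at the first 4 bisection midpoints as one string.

+---

h(-1) = 1 > 0, so the root lies in [-1, 0]
h(-0.5) = -6.8125 < 0, so the root lies in [-1, -0.5]
h(-0.75) = -4.488281 < 0, so the root lies in [-1, -0.75]
h(-0.875) = -2.218 < 0, so the root lies in [-1, -0.875]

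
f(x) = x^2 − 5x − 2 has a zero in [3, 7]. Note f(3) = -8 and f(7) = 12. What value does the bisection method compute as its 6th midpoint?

midpoint 5: f = -2 < 0 → [5, 7]
midpoint 6: f = 4 > 0 → [5, 6]
midpoint 5.5: f = 0.75 > 0 → [5, 5.5]
midpoint 5.25: f = -0.6875 < 0 → [5.25, 5.5]
midpoint 5.375: f = 0.0156 > 0 → [5.25, 5.375]
midpoint 5.3125: f = -0.3398 < 0 → [5.3125, 5.375]

5.3125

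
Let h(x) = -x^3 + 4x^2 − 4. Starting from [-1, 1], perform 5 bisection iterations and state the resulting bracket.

[-0.9375, -0.875]

x = 0 gives h = -4, negative; keep [-1, 0]
x = -0.5 gives h = -2.875, negative; keep [-1, -0.5]
x = -0.75 gives h = -1.328125, negative; keep [-1, -0.75]
x = -0.875 gives h = -0.2676, negative; keep [-1, -0.875]
x = -0.9375 gives h = 0.3396, positive; keep [-0.9375, -0.875]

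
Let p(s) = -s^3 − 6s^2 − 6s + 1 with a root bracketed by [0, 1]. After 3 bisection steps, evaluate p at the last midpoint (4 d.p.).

m = 0.5, p(m) = -3.625 (−); new bracket [0, 0.5]
m = 0.25, p(m) = -0.890625 (−); new bracket [0, 0.25]
m = 0.125, p(m) = 0.154297 (+); new bracket [0.125, 0.25]

0.1543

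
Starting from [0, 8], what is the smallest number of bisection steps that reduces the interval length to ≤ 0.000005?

Width after n steps is 8/2^n. Need 2^n ≥ 8/0.000005 = 1600000.
2^20 = 1048576 < 1600000 ≤ 2^21 = 2097152, so n = 21.

21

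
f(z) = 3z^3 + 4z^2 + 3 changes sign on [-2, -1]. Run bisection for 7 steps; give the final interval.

m = -1.5, f(m) = 1.875 (+); new bracket [-2, -1.5]
m = -1.75, f(m) = -0.828125 (−); new bracket [-1.75, -1.5]
m = -1.625, f(m) = 0.689453 (+); new bracket [-1.75, -1.625]
m = -1.6875, f(m) = -0.0256 (−); new bracket [-1.6875, -1.625]
m = -1.65625, f(m) = 0.3426 (+); new bracket [-1.6875, -1.65625]
m = -1.671875, f(m) = 0.1612 (+); new bracket [-1.6875, -1.671875]
m = -1.6796875, f(m) = 0.0684 (+); new bracket [-1.6875, -1.6796875]

[-1.6875, -1.6796875]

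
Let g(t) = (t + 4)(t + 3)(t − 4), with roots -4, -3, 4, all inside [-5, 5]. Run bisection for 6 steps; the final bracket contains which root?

midpoint 0: g = -48 < 0 → [0, 5]
midpoint 2.5: g = -53.625 < 0 → [2.5, 5]
midpoint 3.75: g = -13.078125 < 0 → [3.75, 5]
midpoint 4.375: g = 23.1621 > 0 → [3.75, 4.375]
midpoint 4.0625: g = 3.5588 > 0 → [3.75, 4.0625]
midpoint 3.90625: g = -5.119 < 0 → [3.90625, 4.0625]

4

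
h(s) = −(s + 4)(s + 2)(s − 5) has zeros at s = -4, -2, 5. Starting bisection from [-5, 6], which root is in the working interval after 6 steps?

h(0.5) = 50.625 > 0, so the root lies in [0.5, 6]
h(3.25) = 66.609375 > 0, so the root lies in [3.25, 6]
h(4.625) = 21.427734 > 0, so the root lies in [4.625, 6]
h(5.3125) = -21.2805 < 0, so the root lies in [4.625, 5.3125]
h(4.96875) = 1.9532 > 0, so the root lies in [4.96875, 5.3125]
h(5.140625) = -9.1786 < 0, so the root lies in [4.96875, 5.140625]

5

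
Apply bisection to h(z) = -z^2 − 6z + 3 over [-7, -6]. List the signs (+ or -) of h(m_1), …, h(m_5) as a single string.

-+++-

midpoint -6.5: h = -0.25 < 0 → [-6.5, -6]
midpoint -6.25: h = 1.4375 > 0 → [-6.5, -6.25]
midpoint -6.375: h = 0.609375 > 0 → [-6.5, -6.375]
midpoint -6.4375: h = 0.1836 > 0 → [-6.5, -6.4375]
midpoint -6.46875: h = -0.0322 < 0 → [-6.46875, -6.4375]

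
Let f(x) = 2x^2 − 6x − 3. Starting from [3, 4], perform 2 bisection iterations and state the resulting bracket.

f(3.5) = 0.5 > 0, so the root lies in [3, 3.5]
f(3.25) = -1.375 < 0, so the root lies in [3.25, 3.5]

[3.25, 3.5]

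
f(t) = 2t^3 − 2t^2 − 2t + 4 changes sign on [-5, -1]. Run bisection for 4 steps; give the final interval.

[-1.25, -1]

midpoint -3: f = -62 < 0 → [-3, -1]
midpoint -2: f = -16 < 0 → [-2, -1]
midpoint -1.5: f = -4.25 < 0 → [-1.5, -1]
midpoint -1.25: f = -0.5312 < 0 → [-1.25, -1]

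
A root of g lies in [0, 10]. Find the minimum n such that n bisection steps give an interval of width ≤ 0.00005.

Width after n steps is 10/2^n. Need 2^n ≥ 10/0.00005 = 200000.
2^17 = 131072 < 200000 ≤ 2^18 = 262144, so n = 18.

18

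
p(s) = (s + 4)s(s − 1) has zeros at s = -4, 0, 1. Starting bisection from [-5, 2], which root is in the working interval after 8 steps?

midpoint -1.5: p = 9.375 > 0 → [-5, -1.5]
midpoint -3.25: p = 10.359375 > 0 → [-5, -3.25]
midpoint -4.125: p = -2.642578 < 0 → [-4.125, -3.25]
midpoint -3.6875: p = 5.4016 > 0 → [-4.125, -3.6875]
midpoint -3.90625: p = 1.7967 > 0 → [-4.125, -3.90625]
midpoint -4.015625: p = -0.3147 < 0 → [-4.015625, -3.90625]
midpoint -3.9609375: p = 0.7676 > 0 → [-4.015625, -3.9609375]
midpoint -3.98828125: p = 0.2331 > 0 → [-4.015625, -3.98828125]

-4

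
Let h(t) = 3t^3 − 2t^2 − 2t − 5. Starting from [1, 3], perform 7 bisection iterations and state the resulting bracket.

[1.65625, 1.671875]

m = 2, h(m) = 7 (+); new bracket [1, 2]
m = 1.5, h(m) = -2.375 (−); new bracket [1.5, 2]
m = 1.75, h(m) = 1.453125 (+); new bracket [1.5, 1.75]
m = 1.625, h(m) = -0.6582 (−); new bracket [1.625, 1.75]
m = 1.6875, h(m) = 0.3459 (+); new bracket [1.625, 1.6875]
m = 1.65625, h(m) = -0.1687 (−); new bracket [1.65625, 1.6875]
m = 1.671875, h(m) = 0.0854 (+); new bracket [1.65625, 1.671875]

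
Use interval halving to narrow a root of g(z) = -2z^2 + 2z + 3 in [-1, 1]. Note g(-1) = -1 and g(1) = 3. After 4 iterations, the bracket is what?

z = 0 gives g = 3, positive; keep [-1, 0]
z = -0.5 gives g = 1.5, positive; keep [-1, -0.5]
z = -0.75 gives g = 0.375, positive; keep [-1, -0.75]
z = -0.875 gives g = -0.2812, negative; keep [-0.875, -0.75]

[-0.875, -0.75]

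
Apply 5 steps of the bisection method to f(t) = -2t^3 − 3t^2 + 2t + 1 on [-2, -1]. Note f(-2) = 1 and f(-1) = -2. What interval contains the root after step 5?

t = -1.5 gives f = -2, negative; keep [-2, -1.5]
t = -1.75 gives f = -0.96875, negative; keep [-2, -1.75]
t = -1.875 gives f = -0.113281, negative; keep [-2, -1.875]
t = -1.9375 gives f = 0.4097, positive; keep [-1.9375, -1.875]
t = -1.90625 gives f = 0.14, positive; keep [-1.90625, -1.875]

[-1.90625, -1.875]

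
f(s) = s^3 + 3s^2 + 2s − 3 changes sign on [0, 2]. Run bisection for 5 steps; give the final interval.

midpoint 1: f = 3 > 0 → [0, 1]
midpoint 0.5: f = -1.125 < 0 → [0.5, 1]
midpoint 0.75: f = 0.609375 > 0 → [0.5, 0.75]
midpoint 0.625: f = -0.334 < 0 → [0.625, 0.75]
midpoint 0.6875: f = 0.1179 > 0 → [0.625, 0.6875]

[0.625, 0.6875]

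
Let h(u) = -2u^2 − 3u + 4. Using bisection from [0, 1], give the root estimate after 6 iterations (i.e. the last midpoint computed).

0.859375

u = 0.5 gives h = 2, positive; keep [0.5, 1]
u = 0.75 gives h = 0.625, positive; keep [0.75, 1]
u = 0.875 gives h = -0.15625, negative; keep [0.75, 0.875]
u = 0.8125 gives h = 0.2422, positive; keep [0.8125, 0.875]
u = 0.84375 gives h = 0.0449, positive; keep [0.84375, 0.875]
u = 0.859375 gives h = -0.0552, negative; keep [0.84375, 0.859375]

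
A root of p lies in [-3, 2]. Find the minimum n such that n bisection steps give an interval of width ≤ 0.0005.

Width after n steps is 5/2^n. Need 2^n ≥ 5/0.0005 = 10000.
2^13 = 8192 < 10000 ≤ 2^14 = 16384, so n = 14.

14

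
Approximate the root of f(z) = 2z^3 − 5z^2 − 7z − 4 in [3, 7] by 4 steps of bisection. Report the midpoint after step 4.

3.75

f(5) = 86 > 0, so the root lies in [3, 5]
f(4) = 16 > 0, so the root lies in [3, 4]
f(3.5) = -4 < 0, so the root lies in [3.5, 4]
f(3.75) = 4.9062 > 0, so the root lies in [3.5, 3.75]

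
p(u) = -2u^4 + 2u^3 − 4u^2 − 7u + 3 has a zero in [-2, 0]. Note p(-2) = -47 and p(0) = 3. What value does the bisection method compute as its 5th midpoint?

-1.0625

m = -1, p(m) = 2 (+); new bracket [-2, -1]
m = -1.5, p(m) = -12.375 (−); new bracket [-1.5, -1]
m = -1.25, p(m) = -3.289062 (−); new bracket [-1.25, -1]
m = -1.125, p(m) = -0.2388 (−); new bracket [-1.125, -1]
m = -1.0625, p(m) = 0.9741 (+); new bracket [-1.125, -1.0625]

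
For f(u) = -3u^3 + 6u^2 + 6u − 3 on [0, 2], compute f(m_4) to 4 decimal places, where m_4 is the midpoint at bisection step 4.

midpoint 1: f = 6 > 0 → [0, 1]
midpoint 0.5: f = 1.125 > 0 → [0, 0.5]
midpoint 0.25: f = -1.171875 < 0 → [0.25, 0.5]
midpoint 0.375: f = -0.0645 < 0 → [0.375, 0.5]

-0.0645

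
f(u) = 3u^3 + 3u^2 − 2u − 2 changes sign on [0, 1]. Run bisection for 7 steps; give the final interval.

m = 0.5, f(m) = -1.875 (−); new bracket [0.5, 1]
m = 0.75, f(m) = -0.546875 (−); new bracket [0.75, 1]
m = 0.875, f(m) = 0.556641 (+); new bracket [0.75, 0.875]
m = 0.8125, f(m) = -0.0354 (−); new bracket [0.8125, 0.875]
m = 0.84375, f(m) = 0.2503 (+); new bracket [0.8125, 0.84375]
m = 0.828125, f(m) = 0.1049 (+); new bracket [0.8125, 0.828125]
m = 0.8203125, f(m) = 0.0341 (+); new bracket [0.8125, 0.8203125]

[0.8125, 0.8203125]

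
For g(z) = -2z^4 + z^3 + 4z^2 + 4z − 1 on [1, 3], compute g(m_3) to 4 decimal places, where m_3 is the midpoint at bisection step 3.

4.8516

m = 2, g(m) = -1 (−); new bracket [1, 2]
m = 1.5, g(m) = 7.25 (+); new bracket [1.5, 2]
m = 1.75, g(m) = 4.851562 (+); new bracket [1.75, 2]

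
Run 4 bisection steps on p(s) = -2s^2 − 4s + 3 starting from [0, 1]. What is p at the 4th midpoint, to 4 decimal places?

0.1172

s = 0.5 gives p = 0.5, positive; keep [0.5, 1]
s = 0.75 gives p = -1.125, negative; keep [0.5, 0.75]
s = 0.625 gives p = -0.28125, negative; keep [0.5, 0.625]
s = 0.5625 gives p = 0.1172, positive; keep [0.5625, 0.625]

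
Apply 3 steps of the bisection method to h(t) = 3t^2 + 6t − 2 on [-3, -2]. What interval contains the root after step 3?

m = -2.5, h(m) = 1.75 (+); new bracket [-2.5, -2]
m = -2.25, h(m) = -0.3125 (−); new bracket [-2.5, -2.25]
m = -2.375, h(m) = 0.671875 (+); new bracket [-2.375, -2.25]

[-2.375, -2.25]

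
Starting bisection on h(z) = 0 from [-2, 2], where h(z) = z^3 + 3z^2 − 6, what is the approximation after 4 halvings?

h(0) = -6 < 0, so the root lies in [0, 2]
h(1) = -2 < 0, so the root lies in [1, 2]
h(1.5) = 4.125 > 0, so the root lies in [1, 1.5]
h(1.25) = 0.6406 > 0, so the root lies in [1, 1.25]

1.25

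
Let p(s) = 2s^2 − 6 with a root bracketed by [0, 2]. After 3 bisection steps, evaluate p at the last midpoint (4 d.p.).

midpoint 1: p = -4 < 0 → [1, 2]
midpoint 1.5: p = -1.5 < 0 → [1.5, 2]
midpoint 1.75: p = 0.125 > 0 → [1.5, 1.75]

0.1250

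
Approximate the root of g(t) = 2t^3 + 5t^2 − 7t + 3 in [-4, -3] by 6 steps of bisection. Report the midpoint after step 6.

g(-3.5) = 3 > 0, so the root lies in [-4, -3.5]
g(-3.75) = -5.90625 < 0, so the root lies in [-3.75, -3.5]
g(-3.625) = -1.191406 < 0, so the root lies in [-3.625, -3.5]
g(-3.5625) = 0.9683 > 0, so the root lies in [-3.625, -3.5625]
g(-3.59375) = -0.0954 < 0, so the root lies in [-3.59375, -3.5625]
g(-3.578125) = 0.4405 > 0, so the root lies in [-3.59375, -3.578125]

-3.578125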